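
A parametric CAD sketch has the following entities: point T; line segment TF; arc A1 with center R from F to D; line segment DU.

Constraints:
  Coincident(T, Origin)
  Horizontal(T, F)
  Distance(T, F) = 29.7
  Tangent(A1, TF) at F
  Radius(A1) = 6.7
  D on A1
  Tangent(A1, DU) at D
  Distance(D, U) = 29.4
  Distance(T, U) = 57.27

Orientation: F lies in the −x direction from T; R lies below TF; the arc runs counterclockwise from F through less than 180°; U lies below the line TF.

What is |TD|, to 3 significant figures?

35.9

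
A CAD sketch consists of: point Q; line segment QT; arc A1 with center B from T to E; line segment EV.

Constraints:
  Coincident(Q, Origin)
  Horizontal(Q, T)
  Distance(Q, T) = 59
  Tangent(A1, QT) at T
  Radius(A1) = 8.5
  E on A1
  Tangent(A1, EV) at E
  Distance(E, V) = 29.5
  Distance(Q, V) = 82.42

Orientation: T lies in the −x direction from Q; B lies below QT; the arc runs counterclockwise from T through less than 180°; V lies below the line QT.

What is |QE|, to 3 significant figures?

67.5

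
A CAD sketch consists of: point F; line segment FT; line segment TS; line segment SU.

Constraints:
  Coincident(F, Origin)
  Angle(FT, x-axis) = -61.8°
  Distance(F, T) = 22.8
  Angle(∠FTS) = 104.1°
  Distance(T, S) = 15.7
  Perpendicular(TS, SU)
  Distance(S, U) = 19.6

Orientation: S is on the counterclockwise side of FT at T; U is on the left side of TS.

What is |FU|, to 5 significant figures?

21.402

F is at the origin; FT runs at -61.8° with length 22.8, so T = 22.8·(cos -61.8°, sin -61.8°) = (10.774, -20.094). ∠FTS = 104.1°, so TS runs at -61.8° + (180° − 104.1°) = 14.100° from the x-axis; with |TS| = 15.7, S = T + 15.7·(cos 14.100°, sin 14.100°) = (26.001, -16.269). The perpendicularity gives SU at right angles to TS; with |SU| = 19.6 on the left of TS, U = S + 19.6·(-0.24362, 0.96987) = (21.226, 2.7405). Then |FU| = |U − F| = 21.402.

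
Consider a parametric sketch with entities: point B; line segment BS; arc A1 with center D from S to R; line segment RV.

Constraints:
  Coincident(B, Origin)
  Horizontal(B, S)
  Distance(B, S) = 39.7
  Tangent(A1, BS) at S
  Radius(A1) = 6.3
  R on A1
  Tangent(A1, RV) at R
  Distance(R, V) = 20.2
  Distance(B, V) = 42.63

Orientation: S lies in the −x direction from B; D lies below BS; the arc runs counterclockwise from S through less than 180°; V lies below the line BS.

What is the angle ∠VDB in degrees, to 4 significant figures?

81.68°

Checks: |DS| = 6.300 ✓; |DR| = 6.300 ✓; ∠(DR, RV) = 90.00° ✓; |RV| = 20.20 ✓; |BV| = 42.63 ✓.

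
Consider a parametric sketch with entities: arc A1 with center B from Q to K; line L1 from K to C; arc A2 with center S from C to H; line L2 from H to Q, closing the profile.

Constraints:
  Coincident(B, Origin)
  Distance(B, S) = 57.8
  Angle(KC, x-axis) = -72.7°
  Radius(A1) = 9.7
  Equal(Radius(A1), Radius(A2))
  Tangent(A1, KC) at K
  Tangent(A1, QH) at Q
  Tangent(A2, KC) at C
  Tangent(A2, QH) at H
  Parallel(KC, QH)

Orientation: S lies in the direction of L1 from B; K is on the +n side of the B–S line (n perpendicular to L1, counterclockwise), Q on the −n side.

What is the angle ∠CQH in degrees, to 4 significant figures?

18.55°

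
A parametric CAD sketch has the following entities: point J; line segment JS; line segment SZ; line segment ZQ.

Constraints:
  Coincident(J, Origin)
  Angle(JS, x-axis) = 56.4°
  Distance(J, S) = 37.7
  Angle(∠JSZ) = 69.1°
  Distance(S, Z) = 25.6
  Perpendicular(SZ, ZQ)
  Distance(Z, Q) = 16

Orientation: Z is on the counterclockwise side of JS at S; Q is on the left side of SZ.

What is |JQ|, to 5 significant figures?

22.738

∠JSZ = 69.1°, so SZ runs at 56.4° + (180° − 69.1°) = 167.30° from the x-axis; with |SZ| = 25.6, Z = S + 25.6·(cos 167.30°, sin 167.30°) = (-4.1108, 37.029). The perpendicularity gives ZQ at right angles to SZ; with |ZQ| = 16.0 on the left of SZ, Q = Z + 16.0·(-0.21985, -0.97553) = (-7.6284, 21.421). Then |JQ| = |Q − J| = 22.738.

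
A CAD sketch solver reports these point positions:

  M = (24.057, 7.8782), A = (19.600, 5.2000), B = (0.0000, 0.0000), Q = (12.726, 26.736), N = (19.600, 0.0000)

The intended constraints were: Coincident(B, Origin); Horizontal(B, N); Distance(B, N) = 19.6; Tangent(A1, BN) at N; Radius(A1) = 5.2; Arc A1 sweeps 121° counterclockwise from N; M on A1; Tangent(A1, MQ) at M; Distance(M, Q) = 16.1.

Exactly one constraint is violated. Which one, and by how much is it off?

Distance(M, Q) = 16.1 — off by 5.90.

B = (0.00, 0.00) ✓; B.y = 0.00, N.y = 0.00 ✓; |BN| = 19.60 ✓; ∠(AN, NB) = 90.00° ✓; |AN| = 5.200 ✓; bearing(A→M) − bearing(A→N) = 121.0° ✓; |AM| = 5.200 ✓; ∠(AM, MQ) = 90.00° ✓; |MQ| = 22.00 ✗.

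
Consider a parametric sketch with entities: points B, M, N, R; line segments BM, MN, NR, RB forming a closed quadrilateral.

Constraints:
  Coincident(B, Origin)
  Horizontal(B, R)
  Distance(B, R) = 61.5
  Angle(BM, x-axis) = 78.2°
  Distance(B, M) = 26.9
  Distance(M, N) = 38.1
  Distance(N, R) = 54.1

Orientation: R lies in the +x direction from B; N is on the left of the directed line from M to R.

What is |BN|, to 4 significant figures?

60.55

B is at the origin; BR is horizontal with |BR| = 61.5 and R in +x, so R = (61.5, 0). BM runs at 78.2° with |BM| = 26.9, so M = (5.501, 26.33). N is determined by |MN| = 38.1 and |NR| = 54.1 together: it lies at the intersection of circle(M, 38.1) and circle(R, 54.1). With |MR| = 61.88, the foot of the radical line on MR is 19.02 from M and the perpendicular offset is √(38.1² − 19.02²) = 33.01. Taking the left-of-MR solution: N = (36.76, 48.11).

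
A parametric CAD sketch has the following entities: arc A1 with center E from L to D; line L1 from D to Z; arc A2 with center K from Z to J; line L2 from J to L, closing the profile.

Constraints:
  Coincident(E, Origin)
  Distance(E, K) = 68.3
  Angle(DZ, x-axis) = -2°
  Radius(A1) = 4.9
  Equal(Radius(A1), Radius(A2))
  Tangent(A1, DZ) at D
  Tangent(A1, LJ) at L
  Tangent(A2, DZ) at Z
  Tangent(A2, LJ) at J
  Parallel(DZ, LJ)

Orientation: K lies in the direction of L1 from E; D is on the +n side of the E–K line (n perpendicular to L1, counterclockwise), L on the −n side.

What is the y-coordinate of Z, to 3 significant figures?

2.51

The slot axis is L1's direction at -2.0°, so u = (cos -2.0°, sin -2.0°) = (0.999, -0.0349) and n = (−sin -2.0°, cos -2.0°) = (0.0349, 0.999). E is at the origin and K lies 68.3 along u from E, so K = 68.3·u = (68.3, -2.38). Tangency of A1 to both parallel lines with radius 4.9 puts D and L at E ± 4.9·n: D = (0.171, 4.90), L = (-0.171, -4.90). Equal radii place Z and J the same way about K: Z = K + 4.9·n = (68.4, 2.51), J = K − 4.9·n = (68.1, -7.28). So Z.y = 2.51.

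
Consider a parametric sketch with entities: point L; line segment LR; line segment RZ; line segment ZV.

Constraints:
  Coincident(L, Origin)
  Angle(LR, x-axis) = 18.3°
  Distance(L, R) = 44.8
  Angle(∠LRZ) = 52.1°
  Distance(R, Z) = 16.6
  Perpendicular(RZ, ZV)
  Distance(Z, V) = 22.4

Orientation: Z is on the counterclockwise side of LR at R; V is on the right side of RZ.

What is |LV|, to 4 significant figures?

58.77

∠LRZ = 52.1°, so RZ runs at 18.3° + (180° − 52.1°) = 146.2° from the x-axis; with |RZ| = 16.6, Z = R + 16.6·(cos 146.2°, sin 146.2°) = (28.74, 23.30). RZ is perpendicular to ZV; with |ZV| = 22.4 on the right of RZ, V = Z + 22.4·(0.5563, 0.8310) = (41.20, 41.92). Then |LV| = |V − L| = 58.77.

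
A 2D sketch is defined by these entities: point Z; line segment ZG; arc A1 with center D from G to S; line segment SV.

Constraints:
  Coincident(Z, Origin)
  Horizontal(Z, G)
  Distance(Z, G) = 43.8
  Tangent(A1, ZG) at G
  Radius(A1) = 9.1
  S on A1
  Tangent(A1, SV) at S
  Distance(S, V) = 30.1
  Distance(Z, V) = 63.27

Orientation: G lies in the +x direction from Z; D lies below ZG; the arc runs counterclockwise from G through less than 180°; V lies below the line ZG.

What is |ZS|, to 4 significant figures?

37.97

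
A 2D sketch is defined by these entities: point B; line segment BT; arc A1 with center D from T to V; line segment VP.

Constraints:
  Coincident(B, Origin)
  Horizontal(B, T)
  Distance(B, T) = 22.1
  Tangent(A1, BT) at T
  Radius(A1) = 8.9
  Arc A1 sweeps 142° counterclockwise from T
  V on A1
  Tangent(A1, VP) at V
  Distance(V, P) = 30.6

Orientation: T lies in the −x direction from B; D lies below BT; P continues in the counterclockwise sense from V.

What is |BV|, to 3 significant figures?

31.8

B is at the origin; B and T share the same y with |BT| = 22.1 and T on the −x side, so T = (-22.1, 0.00). Tangency of A1 to BT means the radius DT is perpendicular to BT, so D = T + (0, -8.9) = (-22.1, -8.90). On A1, T sits at bearing 90° from D; a 142° counterclockwise sweep puts V at bearing 232°, so V = D + 8.9·(cos 232°, sin 232°) = (-27.6, -15.9). Then |BV| = |V − B| = 31.8.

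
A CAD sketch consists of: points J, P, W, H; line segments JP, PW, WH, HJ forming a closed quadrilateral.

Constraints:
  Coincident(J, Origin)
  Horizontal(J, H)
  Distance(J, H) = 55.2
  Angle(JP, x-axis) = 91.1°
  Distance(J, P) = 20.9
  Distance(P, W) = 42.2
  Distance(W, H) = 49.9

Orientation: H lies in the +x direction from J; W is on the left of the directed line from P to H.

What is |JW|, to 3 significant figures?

56.6

J is at the origin; JH is horizontal with |JH| = 55.2 and H in +x, so H = (55.2, 0). JP runs at 91.1° with |JP| = 20.9, so P = (-0.401, 20.9). W is determined by |PW| = 42.2 and |WH| = 49.9 together: it lies at the intersection of circle(P, 42.2) and circle(H, 49.9). With |PH| = 59.4, the foot of the radical line on PH is 23.7 from P and the perpendicular offset is √(42.2² − 23.7²) = 34.9. Taking the left-of-PH solution: W = (34.1, 45.2).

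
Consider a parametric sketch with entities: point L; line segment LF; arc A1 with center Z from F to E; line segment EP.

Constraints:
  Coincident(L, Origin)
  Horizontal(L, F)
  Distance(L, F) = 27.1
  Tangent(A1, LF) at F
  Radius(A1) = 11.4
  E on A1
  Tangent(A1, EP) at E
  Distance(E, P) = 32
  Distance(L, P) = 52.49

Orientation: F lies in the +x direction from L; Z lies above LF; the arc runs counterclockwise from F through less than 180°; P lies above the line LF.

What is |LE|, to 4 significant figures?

40.79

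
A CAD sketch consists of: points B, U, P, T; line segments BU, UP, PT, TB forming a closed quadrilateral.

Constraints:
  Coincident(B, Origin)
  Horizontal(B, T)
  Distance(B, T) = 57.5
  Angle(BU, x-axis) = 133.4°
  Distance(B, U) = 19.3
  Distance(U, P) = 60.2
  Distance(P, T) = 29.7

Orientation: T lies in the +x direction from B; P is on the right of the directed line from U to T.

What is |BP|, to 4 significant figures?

41.47

Checks: |UP| = 60.20 ✓; |PT| = 29.70 ✓.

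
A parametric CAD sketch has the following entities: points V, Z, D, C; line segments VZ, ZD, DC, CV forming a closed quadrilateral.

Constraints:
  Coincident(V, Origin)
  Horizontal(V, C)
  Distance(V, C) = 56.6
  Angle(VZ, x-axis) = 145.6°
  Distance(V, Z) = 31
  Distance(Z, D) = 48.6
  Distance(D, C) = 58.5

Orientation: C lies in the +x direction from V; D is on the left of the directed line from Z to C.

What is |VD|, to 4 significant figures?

45.32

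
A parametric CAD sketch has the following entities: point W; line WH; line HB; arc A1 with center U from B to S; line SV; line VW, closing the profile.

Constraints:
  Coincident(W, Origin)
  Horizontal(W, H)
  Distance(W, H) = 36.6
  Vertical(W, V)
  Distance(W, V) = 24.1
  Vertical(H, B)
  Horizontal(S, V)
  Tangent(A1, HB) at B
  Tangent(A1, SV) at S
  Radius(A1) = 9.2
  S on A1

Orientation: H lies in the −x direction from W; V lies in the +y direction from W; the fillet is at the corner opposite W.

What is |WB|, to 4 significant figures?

39.52

The virtual corner opposite W is at (-36.60, 24.10). The tangent condition forces UB to be normal to HB and the tangent condition forces US to be normal to SV, with radius 9.2, so the center U sits 9.2 in from both sides at U = (-27.40, 14.90). That places the tangent points at B = (-36.60, 14.90) on HB and S = (-27.40, 24.10) on SV. Then |WB| = |B − W| = 39.52.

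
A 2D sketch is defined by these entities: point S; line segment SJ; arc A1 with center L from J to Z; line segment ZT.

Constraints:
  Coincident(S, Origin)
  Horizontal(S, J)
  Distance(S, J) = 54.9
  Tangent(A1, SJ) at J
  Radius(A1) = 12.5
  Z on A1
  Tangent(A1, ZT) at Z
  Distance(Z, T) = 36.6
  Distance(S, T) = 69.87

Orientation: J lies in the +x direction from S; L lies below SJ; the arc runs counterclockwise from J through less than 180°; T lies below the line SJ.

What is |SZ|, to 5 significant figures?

44.929

Checks: ∠(LJ, JS) = 90.00° ✓; |LZ| = 12.50 ✓; ∠(LZ, ZT) = 90.00° ✓; |ZT| = 36.60 ✓; |ST| = 69.87 ✓.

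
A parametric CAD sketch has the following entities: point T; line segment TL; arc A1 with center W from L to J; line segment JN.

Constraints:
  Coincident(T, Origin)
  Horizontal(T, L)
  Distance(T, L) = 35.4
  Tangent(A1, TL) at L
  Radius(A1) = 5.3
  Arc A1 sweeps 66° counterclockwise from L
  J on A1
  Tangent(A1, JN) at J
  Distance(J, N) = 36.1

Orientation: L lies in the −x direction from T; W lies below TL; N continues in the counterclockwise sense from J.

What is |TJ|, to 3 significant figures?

40.4

T is at the origin; T and L share the same y with |TL| = 35.4 and L on the −x side, so L = (-35.4, 0.00). A1 meets TL tangentially, so WL is at right angles to TL, so W = L + (0, -5.3) = (-35.4, -5.30). On A1, L sits at bearing 90° from W; a 66° counterclockwise sweep puts J at bearing 156°, so J = W + 5.3·(cos 156°, sin 156°) = (-40.2, -3.14). Then |TJ| = |J − T| = 40.4.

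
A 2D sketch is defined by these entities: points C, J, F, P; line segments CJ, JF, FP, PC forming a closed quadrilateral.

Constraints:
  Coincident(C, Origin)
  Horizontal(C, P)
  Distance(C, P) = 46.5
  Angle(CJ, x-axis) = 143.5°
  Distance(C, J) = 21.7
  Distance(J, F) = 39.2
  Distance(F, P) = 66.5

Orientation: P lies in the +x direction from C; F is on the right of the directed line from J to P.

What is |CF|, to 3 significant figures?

30.0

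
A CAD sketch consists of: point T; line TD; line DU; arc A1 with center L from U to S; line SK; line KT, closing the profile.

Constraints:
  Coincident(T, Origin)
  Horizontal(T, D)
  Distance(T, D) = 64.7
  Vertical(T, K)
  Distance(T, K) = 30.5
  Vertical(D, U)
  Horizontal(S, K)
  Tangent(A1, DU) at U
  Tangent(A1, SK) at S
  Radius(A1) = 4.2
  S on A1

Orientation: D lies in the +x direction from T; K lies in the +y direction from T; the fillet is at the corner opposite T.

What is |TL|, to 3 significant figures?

66.0

T is at the origin; T and D share the same y with |TD| = 64.7 and D on the +x side, so D = (64.7, 0.00). TK is vertical with |TK| = 30.5 and K on the +y side, so K = (0.00, 30.5). The virtual corner opposite T is at (64.7, 30.5). Tangency of A1 to DU means the radius LU is perpendicular to DU and the tangent condition forces LS to be normal to SK, with radius 4.2, so the center L sits 4.2 in from both sides at L = (60.5, 26.3). Then |TL| = |L − T| = 66.0.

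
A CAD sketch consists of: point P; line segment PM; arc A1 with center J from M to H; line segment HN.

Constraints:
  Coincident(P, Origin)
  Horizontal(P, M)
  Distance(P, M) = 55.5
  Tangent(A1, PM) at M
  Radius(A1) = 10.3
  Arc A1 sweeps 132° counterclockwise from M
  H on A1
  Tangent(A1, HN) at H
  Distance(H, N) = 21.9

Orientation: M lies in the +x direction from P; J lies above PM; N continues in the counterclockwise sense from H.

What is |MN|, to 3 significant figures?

34.2

P is at the origin; PM is horizontal with |PM| = 55.5 and M on the +x side, so M = (55.5, 0.00). A1 meets PM tangentially, so JM is at right angles to PM, so J = M + (0, 10.3) = (55.5, 10.3). On A1, M sits at bearing -90° from J; a 132° counterclockwise sweep puts H at bearing 42°, so H = J + 10.3·(cos 42°, sin 42°) = (63.2, 17.2). Tangency of A1 to HN means the radius JH is perpendicular to HN, so HN runs along (−sin 42°, cos 42°); with |HN| = 21.9, N = (48.5, 33.5). Then |MN| = |N − M| = 34.2.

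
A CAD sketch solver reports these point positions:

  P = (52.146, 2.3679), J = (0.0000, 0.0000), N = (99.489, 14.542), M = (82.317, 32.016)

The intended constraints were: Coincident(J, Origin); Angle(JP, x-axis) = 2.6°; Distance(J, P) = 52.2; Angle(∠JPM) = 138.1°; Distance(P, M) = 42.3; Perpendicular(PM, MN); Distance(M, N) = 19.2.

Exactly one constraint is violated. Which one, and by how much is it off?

Distance(M, N) = 19.2 — off by 5.30.

J = (0.00, 0.00) ✓; JP at 2.600° ✓; |JP| = 52.20 ✓; ∠JPM = 138.1° ✓; |PM| = 42.30 ✓; ∠(PM, MN) = 90.00° ✓; |MN| = 24.50 ✗.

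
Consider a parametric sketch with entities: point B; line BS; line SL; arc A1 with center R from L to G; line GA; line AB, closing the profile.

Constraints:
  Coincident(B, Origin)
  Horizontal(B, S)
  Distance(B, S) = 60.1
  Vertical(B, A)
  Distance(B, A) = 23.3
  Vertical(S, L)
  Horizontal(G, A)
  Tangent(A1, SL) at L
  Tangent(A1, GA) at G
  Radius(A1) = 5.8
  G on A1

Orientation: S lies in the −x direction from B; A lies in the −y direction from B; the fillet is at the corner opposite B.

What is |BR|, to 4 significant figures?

57.05

B is at the origin; BS is horizontal with |BS| = 60.1 and S on the −x side, so S = (-60.10, 0.000). B and A share the same x with |BA| = 23.3 and A on the −y side, so A = (0.000, -23.30). The virtual corner opposite B is at (-60.10, -23.30). A1 meets SL tangentially, so RL is at right angles to SL and since A1 is tangent to GA there, RG ⟂ GA, with radius 5.8, so the center R sits 5.8 in from both sides at R = (-54.30, -17.50). Then |BR| = |R − B| = 57.05.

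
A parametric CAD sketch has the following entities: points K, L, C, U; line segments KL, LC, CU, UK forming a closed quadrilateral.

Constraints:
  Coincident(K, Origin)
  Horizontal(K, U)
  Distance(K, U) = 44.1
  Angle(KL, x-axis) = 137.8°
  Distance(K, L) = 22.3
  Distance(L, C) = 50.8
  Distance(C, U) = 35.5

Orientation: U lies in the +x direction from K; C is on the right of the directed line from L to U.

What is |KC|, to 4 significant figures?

28.74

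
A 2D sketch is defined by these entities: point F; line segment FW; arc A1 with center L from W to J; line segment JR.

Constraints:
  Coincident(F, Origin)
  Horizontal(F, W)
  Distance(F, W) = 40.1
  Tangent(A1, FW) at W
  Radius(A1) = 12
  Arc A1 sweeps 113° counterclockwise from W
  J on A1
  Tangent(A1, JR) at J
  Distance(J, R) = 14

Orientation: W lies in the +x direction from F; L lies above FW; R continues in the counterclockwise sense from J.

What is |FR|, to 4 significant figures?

54.42

F is at the origin; FW is horizontal with |FW| = 40.1 and W on the +x side, so W = (40.10, 0.000). Since A1 is tangent to FW there, LW ⟂ FW, so L = W + (0, 12) = (40.10, 12.00). On A1, W sits at bearing -90° from L; a 113° counterclockwise sweep puts J at bearing 23°, so J = L + 12.0·(cos 23°, sin 23°) = (51.15, 16.69). Tangency of A1 to JR means the radius LJ is perpendicular to JR, so JR runs along (−sin 23°, cos 23°); with |JR| = 14.0, R = (45.68, 29.58). Then |FR| = |R − F| = 54.42.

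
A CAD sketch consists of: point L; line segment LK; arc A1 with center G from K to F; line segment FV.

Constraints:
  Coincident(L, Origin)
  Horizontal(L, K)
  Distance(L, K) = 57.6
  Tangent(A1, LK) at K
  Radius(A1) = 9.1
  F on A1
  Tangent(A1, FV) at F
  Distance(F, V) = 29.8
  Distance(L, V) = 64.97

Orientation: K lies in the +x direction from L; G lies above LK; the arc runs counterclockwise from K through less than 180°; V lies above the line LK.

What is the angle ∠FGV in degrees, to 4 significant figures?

73.02°

Checks: |GF| = 9.100 ✓; ∠(GF, FV) = 90.00° ✓; |FV| = 29.80 ✓; |LV| = 64.97 ✓.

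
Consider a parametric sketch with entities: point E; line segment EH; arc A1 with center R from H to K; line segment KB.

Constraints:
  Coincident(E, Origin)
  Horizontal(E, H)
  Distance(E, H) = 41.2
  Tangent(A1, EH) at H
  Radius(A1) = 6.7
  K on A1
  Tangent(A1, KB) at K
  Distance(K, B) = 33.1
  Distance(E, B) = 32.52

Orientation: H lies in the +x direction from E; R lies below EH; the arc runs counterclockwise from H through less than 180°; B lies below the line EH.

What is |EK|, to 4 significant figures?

36.02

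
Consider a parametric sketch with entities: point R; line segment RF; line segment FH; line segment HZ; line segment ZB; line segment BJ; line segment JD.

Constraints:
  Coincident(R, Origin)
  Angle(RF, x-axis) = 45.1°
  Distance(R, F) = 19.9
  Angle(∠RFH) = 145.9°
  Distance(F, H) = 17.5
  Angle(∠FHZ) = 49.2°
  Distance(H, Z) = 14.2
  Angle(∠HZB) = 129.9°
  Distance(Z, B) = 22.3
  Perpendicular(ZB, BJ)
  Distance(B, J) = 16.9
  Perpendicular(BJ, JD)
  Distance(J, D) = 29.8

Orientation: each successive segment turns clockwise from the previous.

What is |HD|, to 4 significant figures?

6.218

R is at the origin; RF runs at 45.1° with length 19.9, so F = (14.05, 14.10). ∠RFH = 145.9° gives FH at 11.00° from the x-axis; with |FH| = 17.5, H = (31.23, 17.44). ∠FHZ = 49.2° gives HZ at -119.8° from the x-axis; with |HZ| = 14.2, Z = (24.17, 5.113). ∠HZB = 129.9° gives ZB at -169.9° from the x-axis; with |ZB| = 22.3, B = (2.214, 1.202). The perpendicularity gives BJ at right angles to ZB, so BJ runs at 100.1°; with |BJ| = 16.9, J = (-0.7498, 17.84). The perpendicularity gives JD at right angles to BJ, so JD runs at 10.10°; with |JD| = 29.8, D = (28.59, 23.07). Then |HD| = |D − H| = 6.218.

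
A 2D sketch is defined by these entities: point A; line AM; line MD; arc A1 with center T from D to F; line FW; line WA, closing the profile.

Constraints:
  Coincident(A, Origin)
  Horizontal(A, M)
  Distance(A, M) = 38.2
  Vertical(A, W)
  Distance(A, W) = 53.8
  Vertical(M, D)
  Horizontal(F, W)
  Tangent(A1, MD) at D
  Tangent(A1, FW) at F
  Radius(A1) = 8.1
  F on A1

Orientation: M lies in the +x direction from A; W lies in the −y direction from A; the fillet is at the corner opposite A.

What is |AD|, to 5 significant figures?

59.563

The virtual corner opposite A is at (38.200, -53.800). Tangency of A1 to MD means the radius TD is perpendicular to MD and the tangent condition forces TF to be normal to FW, with radius 8.1, so the center T sits 8.1 in from both sides at T = (30.100, -45.700). That places the tangent points at D = (38.200, -45.700) on MD and F = (30.100, -53.800) on FW. Then |AD| = |D − A| = 59.563.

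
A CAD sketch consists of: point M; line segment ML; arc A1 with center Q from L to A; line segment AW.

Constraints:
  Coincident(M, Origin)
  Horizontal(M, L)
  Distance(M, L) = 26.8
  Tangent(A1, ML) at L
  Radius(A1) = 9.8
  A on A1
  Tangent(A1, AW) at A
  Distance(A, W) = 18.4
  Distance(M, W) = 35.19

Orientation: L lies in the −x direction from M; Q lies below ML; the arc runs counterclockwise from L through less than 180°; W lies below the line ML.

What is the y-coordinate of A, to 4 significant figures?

-17.15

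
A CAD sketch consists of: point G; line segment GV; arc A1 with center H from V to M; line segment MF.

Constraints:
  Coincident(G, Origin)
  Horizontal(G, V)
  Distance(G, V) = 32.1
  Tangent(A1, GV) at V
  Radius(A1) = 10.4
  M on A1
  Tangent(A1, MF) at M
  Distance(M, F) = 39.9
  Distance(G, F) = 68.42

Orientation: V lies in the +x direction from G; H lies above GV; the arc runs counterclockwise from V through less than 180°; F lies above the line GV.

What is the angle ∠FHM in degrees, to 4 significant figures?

75.39°

G is at the origin; G and V share the same y with |GV| = 32.1 and V on the +x side, so V = (32.10, 0.000). The tangent condition forces HV to be normal to GV, so H = V + (0, 10.4) = (32.10, 10.40). Since HM ⟂ MF (tangency), |HF| = √(10.4² + 39.9²) = 41.23 regardless of where M sits on A1. So F lies on both circle(G, 68.42) and circle(H, 41.23); the above-GV intersection is F = (48.55, 48.21). M is the foot of the tangent from F: M = (42.37, 8.790).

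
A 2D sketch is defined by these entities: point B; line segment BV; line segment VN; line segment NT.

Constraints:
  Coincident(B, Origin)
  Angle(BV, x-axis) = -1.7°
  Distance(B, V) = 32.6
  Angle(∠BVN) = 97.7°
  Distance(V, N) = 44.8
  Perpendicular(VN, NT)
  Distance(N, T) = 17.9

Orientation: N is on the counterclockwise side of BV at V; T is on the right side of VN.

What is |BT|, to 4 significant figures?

70.27

B is at the origin; BV runs at -1.7° with length 32.6, so V = 32.6·(cos -1.7°, sin -1.7°) = (32.59, -0.9671). ∠BVN = 97.7°, so VN runs at -1.7° + (180° − 97.7°) = 80.60° from the x-axis; with |VN| = 44.8, N = V + 44.8·(cos 80.60°, sin 80.60°) = (39.90, 43.23). The perpendicularity gives NT at right angles to VN; with |NT| = 17.9 on the right of VN, T = N + 17.9·(0.9866, -0.1633) = (57.56, 40.31). Then |BT| = |T − B| = 70.27.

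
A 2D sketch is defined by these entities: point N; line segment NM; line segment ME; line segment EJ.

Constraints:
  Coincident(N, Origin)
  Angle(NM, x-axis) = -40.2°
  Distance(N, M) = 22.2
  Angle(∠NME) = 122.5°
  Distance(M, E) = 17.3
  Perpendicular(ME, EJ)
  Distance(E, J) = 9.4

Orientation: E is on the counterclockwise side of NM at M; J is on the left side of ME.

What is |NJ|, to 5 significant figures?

30.679

∠NME = 122.5°, so ME runs at -40.2° + (180° − 122.5°) = 17.300° from the x-axis; with |ME| = 17.3, E = M + 17.3·(cos 17.300°, sin 17.300°) = (33.474, -9.1846). The perpendicularity gives EJ at right angles to ME; with |EJ| = 9.4 on the left of ME, J = E + 9.4·(-0.29737, 0.95476) = (30.678, -0.20982). Then |NJ| = |J − N| = 30.679.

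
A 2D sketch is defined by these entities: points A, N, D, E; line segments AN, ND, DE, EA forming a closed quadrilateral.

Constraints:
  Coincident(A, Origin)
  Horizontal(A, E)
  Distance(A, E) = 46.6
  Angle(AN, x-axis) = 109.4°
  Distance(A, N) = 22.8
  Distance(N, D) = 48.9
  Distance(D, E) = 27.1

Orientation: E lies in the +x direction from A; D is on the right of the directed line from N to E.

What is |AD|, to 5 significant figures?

28.895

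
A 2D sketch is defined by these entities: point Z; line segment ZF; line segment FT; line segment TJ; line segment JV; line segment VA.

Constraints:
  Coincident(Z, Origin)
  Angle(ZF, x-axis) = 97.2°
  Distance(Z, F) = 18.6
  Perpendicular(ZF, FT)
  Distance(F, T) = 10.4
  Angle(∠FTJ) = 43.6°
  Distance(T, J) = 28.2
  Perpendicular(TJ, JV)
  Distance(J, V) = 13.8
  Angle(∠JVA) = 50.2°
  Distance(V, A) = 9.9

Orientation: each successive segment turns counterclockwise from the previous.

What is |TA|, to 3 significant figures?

21.9

Z is at the origin; ZF runs at 97.2° with length 18.6, so F = (-2.33, 18.5). The perpendicularity gives FT at right angles to ZF, so FT runs at -173°; with |FT| = 10.4, T = (-12.6, 17.1). ∠FTJ = 43.6° gives TJ at -36.4° from the x-axis; with |TJ| = 28.2, J = (10.0, 0.415). The perpendicularity gives JV at right angles to TJ, so JV runs at 53.6°; with |JV| = 13.8, V = (18.2, 11.5). ∠JVA = 50.2° gives VA at -177° from the x-axis; with |VA| = 9.9, A = (8.36, 10.9). Then |TA| = |A − T| = 21.9.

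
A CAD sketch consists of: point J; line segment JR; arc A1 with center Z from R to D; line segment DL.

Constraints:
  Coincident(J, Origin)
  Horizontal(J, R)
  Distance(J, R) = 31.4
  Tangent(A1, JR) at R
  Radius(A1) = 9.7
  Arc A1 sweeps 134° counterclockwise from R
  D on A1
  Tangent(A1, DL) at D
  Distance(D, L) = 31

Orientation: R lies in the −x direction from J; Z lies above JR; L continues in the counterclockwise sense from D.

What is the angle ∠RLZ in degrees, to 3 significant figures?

6.03°

On A1, R sits at bearing -90° from Z; a 134° counterclockwise sweep puts D at bearing 44°, so D = Z + 9.7·(cos 44°, sin 44°) = (-24.4, 16.4). The tangent condition forces ZD to be normal to DL, so DL runs along (−sin 44°, cos 44°); with |DL| = 31.0, L = (-46.0, 38.7). Then cos ∠RLZ = LR·LZ / (|LR||LZ|), giving 6.03°.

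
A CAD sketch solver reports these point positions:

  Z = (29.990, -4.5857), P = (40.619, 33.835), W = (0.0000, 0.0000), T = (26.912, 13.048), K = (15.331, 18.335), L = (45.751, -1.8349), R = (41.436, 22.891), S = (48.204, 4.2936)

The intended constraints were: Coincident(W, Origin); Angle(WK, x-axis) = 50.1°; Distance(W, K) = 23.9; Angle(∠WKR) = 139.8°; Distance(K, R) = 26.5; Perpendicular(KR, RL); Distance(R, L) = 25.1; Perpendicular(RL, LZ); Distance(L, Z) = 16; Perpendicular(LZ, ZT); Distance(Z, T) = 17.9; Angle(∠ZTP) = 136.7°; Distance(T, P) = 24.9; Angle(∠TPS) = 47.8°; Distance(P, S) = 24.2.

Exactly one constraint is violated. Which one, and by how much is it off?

Distance(P, S) = 24.2 — off by 6.30.

W = (0.00, 0.00) ✓; WK at 50.10° ✓; |WK| = 23.90 ✓; ∠WKR = 139.8° ✓; |KR| = 26.50 ✓; ∠(KR, RL) = 90.00° ✓; |RL| = 25.10 ✓; ∠(RL, LZ) = 90.00° ✓; |LZ| = 16.00 ✓; ∠(LZ, ZT) = 90.00° ✓; |ZT| = 17.90 ✓; ∠ZTP = 136.7° ✓; |TP| = 24.90 ✓; ∠TPS = 47.80° ✓; |PS| = 30.50 ✗.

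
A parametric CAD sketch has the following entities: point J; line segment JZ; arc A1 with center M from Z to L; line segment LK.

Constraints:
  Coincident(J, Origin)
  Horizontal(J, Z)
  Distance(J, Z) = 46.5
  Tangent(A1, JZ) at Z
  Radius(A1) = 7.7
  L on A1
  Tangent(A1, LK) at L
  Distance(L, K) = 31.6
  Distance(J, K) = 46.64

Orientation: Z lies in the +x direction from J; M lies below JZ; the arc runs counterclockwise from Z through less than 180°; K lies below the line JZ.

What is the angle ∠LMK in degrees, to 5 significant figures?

76.306°

Checks: |ML| = 7.700 ✓; ∠(ML, LK) = 90.00° ✓; |LK| = 31.60 ✓; |JK| = 46.64 ✓.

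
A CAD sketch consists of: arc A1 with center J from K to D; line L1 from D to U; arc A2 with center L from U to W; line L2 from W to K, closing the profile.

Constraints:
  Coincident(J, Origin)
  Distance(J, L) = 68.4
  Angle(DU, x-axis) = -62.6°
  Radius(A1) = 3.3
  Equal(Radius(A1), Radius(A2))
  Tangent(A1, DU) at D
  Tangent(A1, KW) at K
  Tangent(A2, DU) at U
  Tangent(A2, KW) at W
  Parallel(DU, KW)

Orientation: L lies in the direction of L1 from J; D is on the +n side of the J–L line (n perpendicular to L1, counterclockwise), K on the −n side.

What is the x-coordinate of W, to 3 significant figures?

28.5

The slot axis is L1's direction at -62.6°, so u = (cos -62.6°, sin -62.6°) = (0.460, -0.888) and n = (−sin -62.6°, cos -62.6°) = (0.888, 0.460). J is at the origin and L lies 68.4 along u from J, so L = 68.4·u = (31.5, -60.7). Tangency of A1 to both parallel lines with radius 3.3 puts D and K at J ± 3.3·n: D = (2.93, 1.52), K = (-2.93, -1.52). Equal radii place U and W the same way about L: U = L + 3.3·n = (34.4, -59.2), W = L − 3.3·n = (28.5, -62.2). So W.x = 28.5.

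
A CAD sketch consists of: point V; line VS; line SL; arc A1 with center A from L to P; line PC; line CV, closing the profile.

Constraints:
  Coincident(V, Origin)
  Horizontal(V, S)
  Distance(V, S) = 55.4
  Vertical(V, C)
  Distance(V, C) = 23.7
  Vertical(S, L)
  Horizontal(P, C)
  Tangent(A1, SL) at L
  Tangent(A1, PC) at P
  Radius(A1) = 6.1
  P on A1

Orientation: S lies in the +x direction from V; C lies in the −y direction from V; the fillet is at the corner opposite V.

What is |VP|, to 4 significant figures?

54.70

V is at the origin; V and S share the same y with |VS| = 55.4 and S on the +x side, so S = (55.40, 0.000). VC is vertical with |VC| = 23.7 and C on the −y side, so C = (0.000, -23.70). The virtual corner opposite V is at (55.40, -23.70). The tangent condition forces AL to be normal to SL and since A1 is tangent to PC there, AP ⟂ PC, with radius 6.1, so the center A sits 6.1 in from both sides at A = (49.30, -17.60). That places the tangent points at L = (55.40, -17.60) on SL and P = (49.30, -23.70) on PC. Then |VP| = |P − V| = 54.70.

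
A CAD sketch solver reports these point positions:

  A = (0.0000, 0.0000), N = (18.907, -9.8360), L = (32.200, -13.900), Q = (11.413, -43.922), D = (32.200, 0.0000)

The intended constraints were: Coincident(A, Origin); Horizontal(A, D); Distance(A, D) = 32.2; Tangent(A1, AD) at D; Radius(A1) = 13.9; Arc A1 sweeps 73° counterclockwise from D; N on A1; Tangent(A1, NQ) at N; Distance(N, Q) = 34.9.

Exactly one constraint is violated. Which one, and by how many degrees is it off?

Tangent(A1, NQ) at N — off by 4.60°.

A = (0.00, 0.00) ✓; A.y = 0.00, D.y = 0.00 ✓; |AD| = 32.20 ✓; ∠(LD, DA) = 90.00° ✓; |LD| = 13.90 ✓; bearing(L→N) − bearing(L→D) = 73.00° ✓; |LN| = 13.90 ✓; ∠(LN, NQ) = 85.40° ✗; |NQ| = 34.90 ✓.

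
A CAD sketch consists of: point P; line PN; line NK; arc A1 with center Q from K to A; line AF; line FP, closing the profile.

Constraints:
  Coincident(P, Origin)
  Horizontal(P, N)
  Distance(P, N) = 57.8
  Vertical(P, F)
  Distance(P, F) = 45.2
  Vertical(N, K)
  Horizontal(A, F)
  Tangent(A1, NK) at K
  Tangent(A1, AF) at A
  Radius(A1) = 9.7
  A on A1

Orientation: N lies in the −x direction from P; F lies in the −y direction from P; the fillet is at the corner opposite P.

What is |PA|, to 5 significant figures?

66.005

P is at the origin; P and N share the same y with |PN| = 57.8 and N on the −x side, so N = (-57.800, 0.0000). P and F share the same x with |PF| = 45.2 and F on the −y side, so F = (0.0000, -45.200). The virtual corner opposite P is at (-57.800, -45.200). The tangent condition forces QK to be normal to NK and the tangent condition forces QA to be normal to AF, with radius 9.7, so the center Q sits 9.7 in from both sides at Q = (-48.100, -35.500). That places the tangent points at K = (-57.800, -35.500) on NK and A = (-48.100, -45.200) on AF. Then |PA| = |A − P| = 66.005.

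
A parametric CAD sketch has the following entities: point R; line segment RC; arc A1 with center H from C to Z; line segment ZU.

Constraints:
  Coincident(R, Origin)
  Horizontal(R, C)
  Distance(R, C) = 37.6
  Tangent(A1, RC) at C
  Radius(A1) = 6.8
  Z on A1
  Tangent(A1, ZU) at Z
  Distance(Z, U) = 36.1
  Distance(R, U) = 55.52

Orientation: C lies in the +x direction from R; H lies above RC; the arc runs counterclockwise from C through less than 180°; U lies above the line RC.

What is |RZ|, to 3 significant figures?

45.0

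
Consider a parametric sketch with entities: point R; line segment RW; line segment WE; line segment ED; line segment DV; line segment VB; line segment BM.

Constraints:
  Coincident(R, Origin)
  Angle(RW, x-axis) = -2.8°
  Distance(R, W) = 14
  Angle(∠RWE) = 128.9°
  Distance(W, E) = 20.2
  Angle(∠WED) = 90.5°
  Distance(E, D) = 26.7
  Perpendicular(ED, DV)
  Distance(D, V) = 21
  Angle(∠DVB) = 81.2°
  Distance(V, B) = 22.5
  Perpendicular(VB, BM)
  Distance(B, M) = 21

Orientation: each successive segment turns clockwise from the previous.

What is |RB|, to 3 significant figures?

13.1

R is at the origin; RW runs at -2.8° with length 14.0, so W = (14.0, -0.684). ∠RWE = 128.9° gives WE at -53.9° from the x-axis; with |WE| = 20.2, E = (25.9, -17.0). ∠WED = 90.5° gives ED at -143° from the x-axis; with |ED| = 26.7, D = (4.45, -32.9). ED ⟂ DV, so DV runs at 127°; with |DV| = 21.0, V = (-8.07, -16.1). ∠DVB = 81.2° gives VB at 27.8° from the x-axis; with |VB| = 22.5, B = (11.8, -5.57). Then |RB| = |B − R| = 13.1.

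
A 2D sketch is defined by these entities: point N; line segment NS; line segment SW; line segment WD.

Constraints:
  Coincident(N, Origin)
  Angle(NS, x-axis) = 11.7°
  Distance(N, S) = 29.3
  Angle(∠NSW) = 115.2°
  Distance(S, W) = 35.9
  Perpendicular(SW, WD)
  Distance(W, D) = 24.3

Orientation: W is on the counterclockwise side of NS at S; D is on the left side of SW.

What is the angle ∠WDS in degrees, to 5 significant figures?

55.907°

N is at the origin; NS runs at 11.7° with length 29.3, so S = 29.3·(cos 11.7°, sin 11.7°) = (28.691, 5.9417). ∠NSW = 115.2°, so SW runs at 11.7° + (180° − 115.2°) = 76.500° from the x-axis; with |SW| = 35.9, W = S + 35.9·(cos 76.500°, sin 76.500°) = (37.072, 40.850). The perpendicularity gives WD at right angles to SW; with |WD| = 24.3 on the left of SW, D = W + 24.3·(-0.97237, 0.23345) = (13.443, 46.522). Then cos ∠WDS = DW·DS / (|DW||DS|), giving 55.907°.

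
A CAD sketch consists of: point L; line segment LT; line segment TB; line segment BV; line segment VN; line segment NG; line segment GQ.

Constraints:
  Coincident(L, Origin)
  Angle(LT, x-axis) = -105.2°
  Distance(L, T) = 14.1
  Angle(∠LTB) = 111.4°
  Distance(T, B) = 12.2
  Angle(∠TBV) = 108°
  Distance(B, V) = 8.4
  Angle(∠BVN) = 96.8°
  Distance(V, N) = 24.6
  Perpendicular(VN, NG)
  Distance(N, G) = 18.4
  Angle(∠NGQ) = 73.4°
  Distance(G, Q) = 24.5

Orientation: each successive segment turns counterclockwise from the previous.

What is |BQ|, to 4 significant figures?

3.720

VN is perpendicular to NG, so NG runs at -151.4°; with |NG| = 18.4, G = (-14.99, -3.224). ∠NGQ = 73.4° gives GQ at -44.80° from the x-axis; with |GQ| = 24.5, Q = (2.398, -20.49). Then |BQ| = |Q − B| = 3.720.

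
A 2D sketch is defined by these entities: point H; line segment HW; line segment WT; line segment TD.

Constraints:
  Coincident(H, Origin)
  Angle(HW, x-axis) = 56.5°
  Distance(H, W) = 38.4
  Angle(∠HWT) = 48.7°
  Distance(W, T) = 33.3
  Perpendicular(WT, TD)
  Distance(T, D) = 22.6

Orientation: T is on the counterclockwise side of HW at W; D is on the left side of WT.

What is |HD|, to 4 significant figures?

10.12

∠HWT = 48.7°, so WT runs at 56.5° + (180° − 48.7°) = 187.8° from the x-axis; with |WT| = 33.3, T = W + 33.3·(cos 187.8°, sin 187.8°) = (-11.80, 27.50). WT ⟂ TD; with |TD| = 22.6 on the left of WT, D = T + 22.6·(0.1357, -0.9907) = (-8.730, 5.111). Then |HD| = |D − H| = 10.12.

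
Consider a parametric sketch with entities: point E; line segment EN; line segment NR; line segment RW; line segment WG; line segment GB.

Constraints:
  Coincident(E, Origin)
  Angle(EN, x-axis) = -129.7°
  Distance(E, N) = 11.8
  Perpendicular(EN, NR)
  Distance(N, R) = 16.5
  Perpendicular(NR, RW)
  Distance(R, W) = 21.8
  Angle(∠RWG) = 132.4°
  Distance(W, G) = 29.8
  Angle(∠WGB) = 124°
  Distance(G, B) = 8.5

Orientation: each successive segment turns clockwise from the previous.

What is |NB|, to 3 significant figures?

42.2

E is at the origin; EN runs at -129.7° with length 11.8, so N = (-7.54, -9.08). The perpendicularity gives NR at right angles to EN, so NR runs at 140°; with |NR| = 16.5, R = (-20.2, 1.46). The perpendicularity gives RW at right angles to NR, so RW runs at 50.3°; with |RW| = 21.8, W = (-6.31, 18.2). ∠RWG = 132.4° gives WG at 2.70° from the x-axis; with |WG| = 29.8, G = (23.5, 19.6). ∠WGB = 124.0° gives GB at -53.3° from the x-axis; with |GB| = 8.5, B = (28.5, 12.8). Then |NB| = |B − N| = 42.2.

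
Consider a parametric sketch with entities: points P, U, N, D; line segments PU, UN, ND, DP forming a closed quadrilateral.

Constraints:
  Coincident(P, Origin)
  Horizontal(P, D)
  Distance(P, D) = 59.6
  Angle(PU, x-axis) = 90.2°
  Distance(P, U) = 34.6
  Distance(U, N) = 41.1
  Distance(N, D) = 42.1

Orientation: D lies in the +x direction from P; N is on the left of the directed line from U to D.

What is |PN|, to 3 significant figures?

55.6

Checks: |UN| = 41.10 ✓; |ND| = 42.10 ✓.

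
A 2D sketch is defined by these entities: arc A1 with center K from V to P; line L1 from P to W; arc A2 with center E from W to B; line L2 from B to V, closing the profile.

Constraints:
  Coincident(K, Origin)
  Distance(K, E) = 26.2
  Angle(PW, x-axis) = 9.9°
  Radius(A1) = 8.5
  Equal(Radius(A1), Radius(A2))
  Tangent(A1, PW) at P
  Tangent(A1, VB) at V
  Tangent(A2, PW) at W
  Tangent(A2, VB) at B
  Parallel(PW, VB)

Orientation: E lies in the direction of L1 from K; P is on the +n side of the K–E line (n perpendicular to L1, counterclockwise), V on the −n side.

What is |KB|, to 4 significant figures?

27.54

Tangency of A1 to both parallel lines with radius 8.5 puts P and V at K ± 8.5·n: P = (-1.461, 8.373), V = (1.461, -8.373). Equal radii place W and B the same way about E: W = E + 8.5·n = (24.35, 12.88), B = E − 8.5·n = (27.27, -3.869). Then |KB| = |B − K| = 27.54.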